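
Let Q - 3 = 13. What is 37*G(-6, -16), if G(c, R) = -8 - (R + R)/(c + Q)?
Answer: -888/5 ≈ -177.60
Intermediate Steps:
Q = 16 (Q = 3 + 13 = 16)
G(c, R) = -8 - 2*R/(16 + c) (G(c, R) = -8 - (R + R)/(c + 16) = -8 - 2*R/(16 + c))
37*G(-6, -16) = 37*(2*(-64 - 1*(-16) - 4*(-6))/(16 - 6)) = 37*(2*(-64 + 16 + 24)/10) = 37*(2*(⅒)*(-24)) = 37*(-24/5) = -888/5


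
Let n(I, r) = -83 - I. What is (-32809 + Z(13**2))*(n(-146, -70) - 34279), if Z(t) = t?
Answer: 1116810240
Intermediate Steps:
(-32809 + Z(13**2))*(n(-146, -70) - 34279) = (-32809 + 13**2)*((-83 - 1*(-146)) - 34279) = (-32809 + 169)*((-83 + 146) - 34279) = -32640*(63 - 34279) = -32640*(-34216) = 1116810240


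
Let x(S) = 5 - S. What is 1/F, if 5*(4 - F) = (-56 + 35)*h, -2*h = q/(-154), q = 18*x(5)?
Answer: ¼ ≈ 0.25000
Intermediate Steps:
q = 0 (q = 18*(5 - 1*5) = 18*(5 - 5) = 18*0 = 0)
h = 0 (h = -0/(-154) = -0*(-1)/154 = -½*0 = 0)
F = 4 (F = 4 - (-56 + 35)*0/5 = 4 - (-21)*0/5 = 4 - ⅕*0 = 4 + 0 = 4)
1/F = 1/4 = ¼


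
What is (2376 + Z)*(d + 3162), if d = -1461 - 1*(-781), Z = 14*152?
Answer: 11178928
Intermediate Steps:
Z = 2128
d = -680 (d = -1461 + 781 = -680)
(2376 + Z)*(d + 3162) = (2376 + 2128)*(-680 + 3162) = 4504*2482 = 11178928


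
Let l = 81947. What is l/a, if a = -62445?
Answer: -81947/62445 ≈ -1.3123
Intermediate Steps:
l/a = 81947/(-62445) = 81947*(-1/62445) = -81947/62445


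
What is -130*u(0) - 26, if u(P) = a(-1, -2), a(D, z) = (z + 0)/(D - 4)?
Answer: -78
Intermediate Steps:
a(D, z) = z/(-4 + D)
u(P) = ⅖ (u(P) = -2/(-4 - 1) = -2/(-5) = -2*(-⅕) = ⅖)
-130*u(0) - 26 = -130*⅖ - 26 = -52 - 26 = -78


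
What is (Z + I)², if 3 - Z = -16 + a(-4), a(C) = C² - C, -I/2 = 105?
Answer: 44521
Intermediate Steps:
I = -210 (I = -2*105 = -210)
Z = -1 (Z = 3 - (-16 - 4*(-1 - 4)) = 3 - (-16 - 4*(-5)) = 3 - (-16 + 20) = 3 - 1*4 = 3 - 4 = -1)
(Z + I)² = (-1 - 210)² = (-211)² = 44521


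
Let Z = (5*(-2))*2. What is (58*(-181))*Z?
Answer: 209960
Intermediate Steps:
Z = -20 (Z = -10*2 = -20)
(58*(-181))*Z = (58*(-181))*(-20) = -10498*(-20) = 209960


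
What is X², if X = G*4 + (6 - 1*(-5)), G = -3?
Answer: 1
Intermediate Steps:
X = -1 (X = -3*4 + (6 - 1*(-5)) = -12 + (6 + 5) = -12 + 11 = -1)
X² = (-1)² = 1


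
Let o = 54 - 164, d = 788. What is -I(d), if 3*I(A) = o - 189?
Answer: 299/3 ≈ 99.667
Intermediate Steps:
o = -110
I(A) = -299/3 (I(A) = (-110 - 189)/3 = (⅓)*(-299) = -299/3)
-I(d) = -1*(-299/3) = 299/3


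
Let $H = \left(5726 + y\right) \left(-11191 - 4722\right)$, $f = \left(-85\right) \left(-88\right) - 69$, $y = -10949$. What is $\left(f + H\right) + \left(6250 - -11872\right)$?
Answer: $83139132$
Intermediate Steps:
$f = 7411$ ($f = 7480 - 69 = 7411$)
$H = 83113599$ ($H = \left(5726 - 10949\right) \left(-11191 - 4722\right) = \left(-5223\right) \left(-15913\right) = 83113599$)
$\left(f + H\right) + \left(6250 - -11872\right) = \left(7411 + 83113599\right) + \left(6250 - -11872\right) = 83121010 + \left(6250 + 11872\right) = 83121010 + 18122 = 83139132$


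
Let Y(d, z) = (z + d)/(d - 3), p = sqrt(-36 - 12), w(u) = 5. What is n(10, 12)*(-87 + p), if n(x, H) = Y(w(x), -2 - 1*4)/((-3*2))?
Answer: -29/4 + I*sqrt(3)/3 ≈ -7.25 + 0.57735*I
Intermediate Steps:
p = 4*I*sqrt(3) (p = sqrt(-48) = 4*I*sqrt(3) ≈ 6.9282*I)
Y(d, z) = (d + z)/(-3 + d)
n(x, H) = 1/12 (n(x, H) = ((5 + (-2 - 1*4))/(-3 + 5))/((-3*2)) = ((5 + (-2 - 4))/2)/(-6) = ((5 - 6)/2)*(-1/6) = ((1/2)*(-1))*(-1/6) = -1/2*(-1/6) = 1/12)
n(10, 12)*(-87 + p) = (-87 + 4*I*sqrt(3))/12 = -29/4 + I*sqrt(3)/3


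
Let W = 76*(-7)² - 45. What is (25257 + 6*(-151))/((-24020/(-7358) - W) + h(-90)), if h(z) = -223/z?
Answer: -8062859610/1216252373 ≈ -6.6293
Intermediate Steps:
W = 3679 (W = 76*49 - 45 = 3724 - 45 = 3679)
(25257 + 6*(-151))/((-24020/(-7358) - W) + h(-90)) = (25257 + 6*(-151))/((-24020/(-7358) - 1*3679) - 223/(-90)) = (25257 - 906)/((-24020*(-1/7358) - 3679) - 223*(-1/90)) = 24351/((12010/3679 - 3679) + 223/90) = 24351/(-13523031/3679 + 223/90) = 24351/(-1216252373/331110) = 24351*(-331110/1216252373) = -8062859610/1216252373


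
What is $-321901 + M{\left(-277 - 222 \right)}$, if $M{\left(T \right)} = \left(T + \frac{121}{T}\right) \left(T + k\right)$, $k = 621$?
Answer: $- \frac{191021483}{499} \approx -3.8281 \cdot 10^{5}$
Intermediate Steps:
$M{\left(T \right)} = \left(621 + T\right) \left(T + \frac{121}{T}\right)$ ($M{\left(T \right)} = \left(T + \frac{121}{T}\right) \left(T + 621\right) = \left(T + \frac{121}{T}\right) \left(621 + T\right) = \left(621 + T\right) \left(T + \frac{121}{T}\right)$)
$-321901 + M{\left(-277 - 222 \right)} = -321901 + \left(121 + \left(-277 - 222\right)^{2} + 621 \left(-277 - 222\right) + \frac{75141}{-277 - 222}\right) = -321901 + \left(121 + \left(-499\right)^{2} + 621 \left(-499\right) + \frac{75141}{-499}\right) = -321901 + \left(121 + 249001 - 309879 + 75141 \left(- \frac{1}{499}\right)\right) = -321901 + \left(121 + 249001 - 309879 - \frac{75141}{499}\right) = -321901 - \frac{30392884}{499} = - \frac{191021483}{499}$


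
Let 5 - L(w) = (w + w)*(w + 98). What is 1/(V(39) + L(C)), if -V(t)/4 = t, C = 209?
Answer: -1/128477 ≈ -7.7835e-6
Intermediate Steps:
V(t) = -4*t
L(w) = 5 - 2*w*(98 + w) (L(w) = 5 - (w + w)*(w + 98) = 5 - 2*w*(98 + w))
1/(V(39) + L(C)) = 1/(-4*39 + (5 - 196*209 - 2*209²)) = 1/(-156 + (5 - 40964 - 2*43681)) = 1/(-156 + (5 - 40964 - 87362)) = 1/(-156 - 128321) = 1/(-128477) = -1/128477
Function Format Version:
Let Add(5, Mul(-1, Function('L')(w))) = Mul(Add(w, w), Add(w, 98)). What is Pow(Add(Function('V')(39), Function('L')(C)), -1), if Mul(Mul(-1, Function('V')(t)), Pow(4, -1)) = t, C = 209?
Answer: Rational(-1, 128477) ≈ -7.7835e-6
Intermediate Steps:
Function('V')(t) = Mul(-4, t)
Function('L')(w) = Add(5, Mul(-2, w, Add(98, w))) (Function('L')(w) = Add(5, Mul(-1, Mul(Add(w, w), Add(w, 98)))) = Add(5, Mul(-1, Mul(Mul(2, w), Add(98, w)))) = Add(5, Mul(-1, Mul(2, w, Add(98, w)))) = Add(5, Mul(-2, w, Add(98, w))))
Pow(Add(Function('V')(39), Function('L')(C)), -1) = Pow(Add(Mul(-4, 39), Add(5, Mul(-196, 209), Mul(-2, Pow(209, 2)))), -1) = Pow(Add(-156, Add(5, -40964, Mul(-2, 43681))), -1) = Pow(Add(-156, Add(5, -40964, -87362)), -1) = Pow(Add(-156, -128321), -1) = Pow(-128477, -1) = Rational(-1, 128477)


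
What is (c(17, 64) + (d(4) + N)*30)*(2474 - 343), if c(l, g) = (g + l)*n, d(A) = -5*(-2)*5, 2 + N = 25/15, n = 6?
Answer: 4210856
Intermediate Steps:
N = -1/3 (N = -2 + 25/15 = -2 + 25*(1/15) = -2 + 5/3 = -1/3 ≈ -0.33333)
d(A) = 50 (d(A) = 10*5 = 50)
c(l, g) = 6*g + 6*l (c(l, g) = (g + l)*6 = 6*g + 6*l)
(c(17, 64) + (d(4) + N)*30)*(2474 - 343) = ((6*64 + 6*17) + (50 - 1/3)*30)*(2474 - 343) = ((384 + 102) + (149/3)*30)*2131 = (486 + 1490)*2131 = 1976*2131 = 4210856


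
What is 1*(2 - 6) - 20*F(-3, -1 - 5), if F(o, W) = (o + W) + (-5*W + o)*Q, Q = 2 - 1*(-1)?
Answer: -1444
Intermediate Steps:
Q = 3 (Q = 2 + 1 = 3)
F(o, W) = -14*W + 4*o (F(o, W) = (o + W) + (-5*W + o)*3 = (W + o) + (o - 5*W)*3 = (W + o) + (-15*W + 3*o) = -14*W + 4*o)
1*(2 - 6) - 20*F(-3, -1 - 5) = 1*(2 - 6) - 20*(-14*(-1 - 5) + 4*(-3)) = 1*(-4) - 20*(-14*(-6) - 12) = -4 - 20*(84 - 12) = -4 - 20*72 = -4 - 1440 = -1444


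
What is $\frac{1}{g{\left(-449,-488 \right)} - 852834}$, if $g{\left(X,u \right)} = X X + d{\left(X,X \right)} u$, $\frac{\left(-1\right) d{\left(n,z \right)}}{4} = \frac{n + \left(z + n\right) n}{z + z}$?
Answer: $- \frac{1}{1526705} \approx -6.5501 \cdot 10^{-7}$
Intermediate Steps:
$d{\left(n,z \right)} = - \frac{2 \left(n + n \left(n + z\right)\right)}{z}$ ($d{\left(n,z \right)} = - 4 \frac{n + \left(z + n\right) n}{z + z} = - 4 \frac{n + \left(n + z\right) n}{2 z} = - 4 \left(n + n \left(n + z\right)\right) \frac{1}{2 z} = - 4 \frac{n + n \left(n + z\right)}{2 z} = - \frac{2 \left(n + n \left(n + z\right)\right)}{z}$)
$g{\left(X,u \right)} = X^{2} + u \left(-2 - 4 X\right)$ ($g{\left(X,u \right)} = X X + - \frac{2 X \left(1 + X + X\right)}{X} u = X^{2} + - \frac{2 X \left(1 + 2 X\right)}{X} u = X^{2} + \left(-2 - 4 X\right) u = X^{2} + u \left(-2 - 4 X\right)$)
$\frac{1}{g{\left(-449,-488 \right)} - 852834} = \frac{1}{\left(\left(-449\right)^{2} - - 976 \left(1 + 2 \left(-449\right)\right)\right) - 852834} = \frac{1}{\left(201601 - - 976 \left(1 - 898\right)\right) - 852834} = \frac{1}{\left(201601 - \left(-976\right) \left(-897\right)\right) - 852834} = \frac{1}{\left(201601 - 875472\right) - 852834} = \frac{1}{-673871 - 852834} = \frac{1}{-1526705} = - \frac{1}{1526705}$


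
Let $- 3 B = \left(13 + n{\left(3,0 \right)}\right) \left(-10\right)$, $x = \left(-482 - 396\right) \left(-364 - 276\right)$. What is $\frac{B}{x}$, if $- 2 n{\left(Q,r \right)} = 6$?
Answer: $\frac{5}{84288} \approx 5.932 \cdot 10^{-5}$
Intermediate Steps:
$n{\left(Q,r \right)} = -3$ ($n{\left(Q,r \right)} = \left(- \frac{1}{2}\right) 6 = -3$)
$x = 561920$ ($x = - 878 \left(-364 - 276\right) = \left(-878\right) \left(-640\right) = 561920$)
$B = \frac{100}{3}$ ($B = - \frac{\left(13 - 3\right) \left(-10\right)}{3} = - \frac{10 \left(-10\right)}{3} = \left(- \frac{1}{3}\right) \left(-100\right) = \frac{100}{3} \approx 33.333$)
$\frac{B}{x} = \frac{100}{3 \cdot 561920} = \frac{100}{3} \cdot \frac{1}{561920} = \frac{5}{84288}$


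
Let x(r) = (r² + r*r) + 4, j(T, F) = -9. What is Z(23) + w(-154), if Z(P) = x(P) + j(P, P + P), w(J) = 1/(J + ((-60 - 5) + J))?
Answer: 392768/373 ≈ 1053.0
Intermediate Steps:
x(r) = 4 + 2*r² (x(r) = (r² + r²) + 4 = 2*r² + 4 = 4 + 2*r²)
w(J) = 1/(-65 + 2*J) (w(J) = 1/(J + (-65 + J)) = 1/(-65 + 2*J))
Z(P) = -5 + 2*P² (Z(P) = (4 + 2*P²) - 9 = -5 + 2*P²)
Z(23) + w(-154) = (-5 + 2*23²) + 1/(-65 + 2*(-154)) = (-5 + 2*529) + 1/(-65 - 308) = (-5 + 1058) + 1/(-373) = 1053 - 1/373 = 392768/373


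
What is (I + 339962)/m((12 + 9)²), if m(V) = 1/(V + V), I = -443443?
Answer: -91270242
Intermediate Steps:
m(V) = 1/(2*V)
(I + 339962)/m((12 + 9)²) = (-443443 + 339962)/((1/(2*((12 + 9)²)))) = -103481/(1/(2*(21²))) = -103481/((½)/441) = -103481/((½)*(1/441)) = -103481/1/882 = -103481*882 = -91270242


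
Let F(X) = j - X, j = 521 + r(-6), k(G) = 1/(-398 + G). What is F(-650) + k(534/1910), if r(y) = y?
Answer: 442492840/379823 ≈ 1165.0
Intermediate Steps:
j = 515 (j = 521 - 6 = 515)
F(X) = 515 - X
F(-650) + k(534/1910) = (515 - 1*(-650)) + 1/(-398 + 534/1910) = (515 + 650) + 1/(-398 + 534*(1/1910)) = 1165 + 1/(-398 + 267/955) = 1165 + 1/(-379823/955) = 1165 - 955/379823 = 442492840/379823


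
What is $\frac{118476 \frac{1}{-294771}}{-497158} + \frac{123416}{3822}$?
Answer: $\frac{1507194908494130}{46675461820533} \approx 32.291$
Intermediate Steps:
$\frac{118476 \frac{1}{-294771}}{-497158} + \frac{123416}{3822} = 118476 \left(- \frac{1}{294771}\right) \left(- \frac{1}{497158}\right) + 123416 \cdot \frac{1}{3822} = \left(- \frac{39492}{98257}\right) \left(- \frac{1}{497158}\right) + \frac{61708}{1911} = \frac{19746}{24424626803} + \frac{61708}{1911} = \frac{1507194908494130}{46675461820533}$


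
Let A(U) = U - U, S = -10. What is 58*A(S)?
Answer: 0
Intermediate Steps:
A(U) = 0
58*A(S) = 58*0 = 0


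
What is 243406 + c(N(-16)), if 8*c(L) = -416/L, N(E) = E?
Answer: 973637/4 ≈ 2.4341e+5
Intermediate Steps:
c(L) = -52/L (c(L) = (-416/L)/8 = -52/L)
243406 + c(N(-16)) = 243406 - 52/(-16) = 243406 - 52*(-1/16) = 243406 + 13/4 = 973637/4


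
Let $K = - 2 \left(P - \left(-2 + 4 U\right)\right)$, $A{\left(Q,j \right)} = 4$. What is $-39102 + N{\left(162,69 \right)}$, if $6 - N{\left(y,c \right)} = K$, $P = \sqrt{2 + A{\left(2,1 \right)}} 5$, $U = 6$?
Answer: $-39140 + 10 \sqrt{6} \approx -39116.0$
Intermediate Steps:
$P = 5 \sqrt{6}$ ($P = \sqrt{2 + 4} \cdot 5 = \sqrt{6} \cdot 5 = 5 \sqrt{6} \approx 12.247$)
$K = 44 - 10 \sqrt{6}$ ($K = - 2 \left(5 \sqrt{6} + \left(\left(-4\right) 6 + 2\right)\right) = - 2 \left(5 \sqrt{6} + \left(-24 + 2\right)\right) = - 2 \left(5 \sqrt{6} - 22\right) = - 2 \left(-22 + 5 \sqrt{6}\right) = 44 - 10 \sqrt{6} \approx 19.505$)
$N{\left(y,c \right)} = -38 + 10 \sqrt{6}$ ($N{\left(y,c \right)} = 6 - \left(44 - 10 \sqrt{6}\right) = -38 + 10 \sqrt{6}$)
$-39102 + N{\left(162,69 \right)} = -39102 - \left(38 - 10 \sqrt{6}\right) = -39140 + 10 \sqrt{6}$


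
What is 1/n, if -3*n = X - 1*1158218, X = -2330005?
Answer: 1/1162741 ≈ 8.6004e-7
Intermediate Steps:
n = 1162741 (n = -(-2330005 - 1*1158218)/3 = -(-2330005 - 1158218)/3 = -⅓*(-3488223) = 1162741)
1/n = 1/1162741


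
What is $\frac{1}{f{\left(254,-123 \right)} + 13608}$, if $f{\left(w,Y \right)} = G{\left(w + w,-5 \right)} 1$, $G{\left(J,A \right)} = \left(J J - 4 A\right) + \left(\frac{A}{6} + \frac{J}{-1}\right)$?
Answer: $\frac{6}{1627099} \approx 3.6875 \cdot 10^{-6}$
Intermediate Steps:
$G{\left(J,A \right)} = J^{2} - J - \frac{23 A}{6}$ ($G{\left(J,A \right)} = \left(J^{2} - 4 A\right) + \left(A \frac{1}{6} + J \left(-1\right)\right) = \left(J^{2} - 4 A\right) + \left(\frac{A}{6} - J\right) = \left(J^{2} - 4 A\right) + \left(- J + \frac{A}{6}\right) = J^{2} - J - \frac{23 A}{6}$)
$f{\left(w,Y \right)} = \frac{115}{6} - 2 w + 4 w^{2}$ ($f{\left(w,Y \right)} = \left(\left(w + w\right)^{2} - \left(w + w\right) - - \frac{115}{6}\right) 1 = \left(\left(2 w\right)^{2} - 2 w + \frac{115}{6}\right) 1 = \left(4 w^{2} - 2 w + \frac{115}{6}\right) 1 = \left(\frac{115}{6} - 2 w + 4 w^{2}\right) 1 = \frac{115}{6} - 2 w + 4 w^{2}$)
$\frac{1}{f{\left(254,-123 \right)} + 13608} = \frac{1}{\left(\frac{115}{6} - 508 + 4 \cdot 254^{2}\right) + 13608} = \frac{1}{\left(\frac{115}{6} - 508 + 4 \cdot 64516\right) + 13608} = \frac{1}{\left(\frac{115}{6} - 508 + 258064\right) + 13608} = \frac{1}{\frac{1545451}{6} + 13608} = \frac{1}{\frac{1627099}{6}} = \frac{6}{1627099}$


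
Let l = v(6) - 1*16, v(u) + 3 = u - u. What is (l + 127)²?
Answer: 11664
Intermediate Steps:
v(u) = -3 (v(u) = -3 + (u - u) = -3 + 0 = -3)
l = -19 (l = -3 - 1*16 = -3 - 16 = -19)
(l + 127)² = (-19 + 127)² = 108² = 11664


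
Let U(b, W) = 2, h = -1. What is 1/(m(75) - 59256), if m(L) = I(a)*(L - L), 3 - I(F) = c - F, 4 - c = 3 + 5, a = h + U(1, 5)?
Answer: -1/59256 ≈ -1.6876e-5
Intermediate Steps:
a = 1 (a = -1 + 2 = 1)
c = -4 (c = 4 - (3 + 5) = 4 - 1*8 = 4 - 8 = -4)
I(F) = 7 + F (I(F) = 3 - (-4 - F) = 3 + (4 + F) = 7 + F)
m(L) = 0 (m(L) = (7 + 1)*(L - L) = 8*0 = 0)
1/(m(75) - 59256) = 1/(0 - 59256) = 1/(-59256) = -1/59256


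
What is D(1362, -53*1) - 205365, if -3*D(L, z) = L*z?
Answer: -181303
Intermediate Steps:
D(L, z) = -L*z/3
D(1362, -53*1) - 205365 = -⅓*1362*(-53*1) - 205365 = -⅓*1362*(-53) - 205365 = 24062 - 205365 = -181303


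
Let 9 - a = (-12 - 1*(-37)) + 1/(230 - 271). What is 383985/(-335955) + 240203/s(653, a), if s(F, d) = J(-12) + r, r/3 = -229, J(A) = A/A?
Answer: -5397387505/15364342 ≈ -351.29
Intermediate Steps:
J(A) = 1
r = -687 (r = 3*(-229) = -687)
a = -655/41 (a = 9 - ((-12 - 1*(-37)) + 1/(230 - 271)) = 9 - ((-12 + 37) + 1/(-41)) = 9 - (25 - 1/41) = 9 - 1*1024/41 = 9 - 1024/41 = -655/41 ≈ -15.976)
s(F, d) = -686 (s(F, d) = 1 - 687 = -686)
383985/(-335955) + 240203/s(653, a) = 383985/(-335955) + 240203/(-686) = 383985*(-1/335955) + 240203*(-1/686) = -25599/22397 - 240203/686 = -5397387505/15364342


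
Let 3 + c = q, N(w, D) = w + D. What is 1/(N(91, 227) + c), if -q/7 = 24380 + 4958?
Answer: -1/205051 ≈ -4.8768e-6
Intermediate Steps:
N(w, D) = D + w
q = -205366 (q = -7*(24380 + 4958) = -7*29338 = -205366)
c = -205369 (c = -3 - 205366 = -205369)
1/(N(91, 227) + c) = 1/((227 + 91) - 205369) = 1/(318 - 205369) = 1/(-205051) = -1/205051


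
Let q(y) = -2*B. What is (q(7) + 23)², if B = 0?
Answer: 529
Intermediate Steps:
q(y) = 0 (q(y) = -2*0 = 0)
(q(7) + 23)² = (0 + 23)² = 23² = 529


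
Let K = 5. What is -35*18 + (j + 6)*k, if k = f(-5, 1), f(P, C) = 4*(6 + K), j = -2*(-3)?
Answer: -102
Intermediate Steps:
j = 6
f(P, C) = 44 (f(P, C) = 4*(6 + 5) = 4*11 = 44)
k = 44
-35*18 + (j + 6)*k = -35*18 + (6 + 6)*44 = -630 + 12*44 = -630 + 528 = -102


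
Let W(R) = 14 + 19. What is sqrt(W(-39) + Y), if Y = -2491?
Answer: I*sqrt(2458) ≈ 49.578*I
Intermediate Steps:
W(R) = 33
sqrt(W(-39) + Y) = sqrt(33 - 2491) = sqrt(-2458) = I*sqrt(2458)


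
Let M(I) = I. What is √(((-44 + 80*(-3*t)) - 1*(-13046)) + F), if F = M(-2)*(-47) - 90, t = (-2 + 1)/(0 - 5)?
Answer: √12958 ≈ 113.83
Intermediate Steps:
t = ⅕ (t = -1/(-5) = -1*(-⅕) = ⅕ ≈ 0.20000)
F = 4 (F = -2*(-47) - 90 = 94 - 90 = 4)
√(((-44 + 80*(-3*t)) - 1*(-13046)) + F) = √(((-44 + 80*(-3*⅕)) - 1*(-13046)) + 4) = √(((-44 + 80*(-⅗)) + 13046) + 4) = √(((-44 - 48) + 13046) + 4) = √((-92 + 13046) + 4) = √(12954 + 4) = √12958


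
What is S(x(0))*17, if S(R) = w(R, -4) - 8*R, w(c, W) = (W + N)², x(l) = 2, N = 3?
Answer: -255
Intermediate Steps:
w(c, W) = (3 + W)² (w(c, W) = (W + 3)² = (3 + W)²)
S(R) = 1 - 8*R (S(R) = (3 - 4)² - 8*R = (-1)² - 8*R = 1 - 8*R)
S(x(0))*17 = (1 - 8*2)*17 = (1 - 16)*17 = -15*17 = -255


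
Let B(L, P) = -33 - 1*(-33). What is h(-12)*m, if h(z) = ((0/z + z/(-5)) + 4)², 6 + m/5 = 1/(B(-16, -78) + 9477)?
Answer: -58225664/47385 ≈ -1228.8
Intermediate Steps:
B(L, P) = 0 (B(L, P) = -33 + 33 = 0)
m = -284305/9477 (m = -30 + 5/(0 + 9477) = -30 + 5/9477 = -284305/9477 ≈ -29.999)
h(z) = (4 - z/5)² (h(z) = ((0 + z*(-⅕)) + 4)² = ((0 - z/5) + 4)² = (-z/5 + 4)² = (4 - z/5)²)
h(-12)*m = ((-20 - 12)²/25)*(-284305/9477) = ((1/25)*(-32)²)*(-284305/9477) = ((1/25)*1024)*(-284305/9477) = (1024/25)*(-284305/9477) = -58225664/47385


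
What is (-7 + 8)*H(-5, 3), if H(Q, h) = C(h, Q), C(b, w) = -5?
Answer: -5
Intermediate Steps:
H(Q, h) = -5
(-7 + 8)*H(-5, 3) = (-7 + 8)*(-5) = 1*(-5) = -5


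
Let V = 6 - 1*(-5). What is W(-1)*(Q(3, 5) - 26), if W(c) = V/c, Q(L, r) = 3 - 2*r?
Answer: 363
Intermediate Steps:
V = 11 (V = 6 + 5 = 11)
W(c) = 11/c
W(-1)*(Q(3, 5) - 26) = (11/(-1))*((3 - 2*5) - 26) = (11*(-1))*((3 - 10) - 26) = -11*(-7 - 26) = -11*(-33) = 363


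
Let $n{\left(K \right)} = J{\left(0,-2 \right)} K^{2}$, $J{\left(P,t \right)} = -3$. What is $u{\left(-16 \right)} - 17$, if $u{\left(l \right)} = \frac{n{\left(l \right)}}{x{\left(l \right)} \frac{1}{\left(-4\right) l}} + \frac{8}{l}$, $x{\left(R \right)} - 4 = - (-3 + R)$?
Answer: $- \frac{99109}{46} \approx -2154.5$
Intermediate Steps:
$n{\left(K \right)} = - 3 K^{2}$
$x{\left(R \right)} = 7 - R$ ($x{\left(R \right)} = 4 - \left(-3 + R\right) = 7 - R$)
$u{\left(l \right)} = \frac{8}{l} + \frac{12 l^{3}}{7 - l}$ ($u{\left(l \right)} = \frac{\left(-3\right) l^{2}}{\left(7 - l\right) \frac{1}{\left(-4\right) l}} + \frac{8}{l} = \frac{\left(-3\right) l^{2}}{\left(7 - l\right) \left(- \frac{1}{4 l}\right)} + \frac{8}{l} = \frac{\left(-3\right) l^{2}}{\left(- \frac{1}{4}\right) \frac{1}{l} \left(7 - l\right)} + \frac{8}{l} = - 3 l^{2} \left(- \frac{4 l}{7 - l}\right) + \frac{8}{l} = \frac{12 l^{3}}{7 - l} + \frac{8}{l} = \frac{8}{l} + \frac{12 l^{3}}{7 - l}$)
$u{\left(-16 \right)} - 17 = \frac{4 \left(-14 - 3 \left(-16\right)^{4} + 2 \left(-16\right)\right)}{\left(-16\right) \left(-7 - 16\right)} - 17 = 4 \left(- \frac{1}{16}\right) \frac{1}{-23} \left(-14 - 196608 - 32\right) - 17 = 4 \left(- \frac{1}{16}\right) \left(- \frac{1}{23}\right) \left(-14 - 196608 - 32\right) - 17 = 4 \left(- \frac{1}{16}\right) \left(- \frac{1}{23}\right) \left(-196654\right) - 17 = - \frac{98327}{46} - 17 = - \frac{99109}{46}$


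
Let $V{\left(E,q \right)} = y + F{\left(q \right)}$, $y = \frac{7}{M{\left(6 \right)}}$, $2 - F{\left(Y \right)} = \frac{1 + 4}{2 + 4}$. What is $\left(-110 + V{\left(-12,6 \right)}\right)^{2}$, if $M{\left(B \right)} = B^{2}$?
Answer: $\frac{15295921}{1296} \approx 11802.0$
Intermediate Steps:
$F{\left(Y \right)} = \frac{7}{6}$ ($F{\left(Y \right)} = 2 - \frac{1 + 4}{2 + 4} = 2 - \frac{5}{6} = \frac{7}{6}$)
$y = \frac{7}{36}$ ($y = \frac{7}{6^{2}} = \frac{7}{36} \approx 0.19444$)
$V{\left(E,q \right)} = \frac{49}{36}$ ($V{\left(E,q \right)} = \frac{7}{36} + \frac{7}{6} = \frac{49}{36}$)
$\left(-110 + V{\left(-12,6 \right)}\right)^{2} = \left(-110 + \frac{49}{36}\right)^{2} = \left(- \frac{3911}{36}\right)^{2} = \frac{15295921}{1296}$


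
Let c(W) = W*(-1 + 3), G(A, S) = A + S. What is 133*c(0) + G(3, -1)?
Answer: 2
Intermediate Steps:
c(W) = 2*W (c(W) = W*2 = 2*W)
133*c(0) + G(3, -1) = 133*(2*0) + (3 - 1) = 133*0 + 2 = 0 + 2 = 2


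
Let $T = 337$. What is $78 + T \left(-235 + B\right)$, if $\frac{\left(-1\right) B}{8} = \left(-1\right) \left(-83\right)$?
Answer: $-302885$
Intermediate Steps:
$B = -664$ ($B = - 8 \left(\left(-1\right) \left(-83\right)\right) = \left(-8\right) 83 = -664$)
$78 + T \left(-235 + B\right) = 78 + 337 \left(-235 - 664\right) = 78 + 337 \left(-899\right) = 78 - 302963 = -302885$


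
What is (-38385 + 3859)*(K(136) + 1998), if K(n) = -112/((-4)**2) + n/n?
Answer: -68775792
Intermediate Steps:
K(n) = -6 (K(n) = -112/16 + 1 = -112*1/16 + 1 = -7 + 1 = -6)
(-38385 + 3859)*(K(136) + 1998) = (-38385 + 3859)*(-6 + 1998) = -34526*1992 = -68775792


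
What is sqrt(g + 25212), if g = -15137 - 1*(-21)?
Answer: 4*sqrt(631) ≈ 100.48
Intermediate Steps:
g = -15116 (g = -15137 + 21 = -15116)
sqrt(g + 25212) = sqrt(-15116 + 25212) = sqrt(10096) = 4*sqrt(631)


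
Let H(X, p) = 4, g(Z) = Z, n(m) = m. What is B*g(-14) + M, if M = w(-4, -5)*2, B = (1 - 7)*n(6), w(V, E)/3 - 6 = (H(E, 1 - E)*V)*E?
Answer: 1020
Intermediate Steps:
w(V, E) = 18 + 12*E*V (w(V, E) = 18 + 3*((4*V)*E) = 18 + 3*(4*E*V) = 18 + 12*E*V)
B = -36 (B = (1 - 7)*6 = -6*6 = -36)
M = 516 (M = (18 + 12*(-5)*(-4))*2 = (18 + 240)*2 = 258*2 = 516)
B*g(-14) + M = -36*(-14) + 516 = 504 + 516 = 1020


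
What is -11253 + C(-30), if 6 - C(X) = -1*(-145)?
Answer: -11392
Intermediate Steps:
C(X) = -139 (C(X) = 6 - (-1)*(-145) = 6 - 1*145 = 6 - 145 = -139)
-11253 + C(-30) = -11253 - 139 = -11392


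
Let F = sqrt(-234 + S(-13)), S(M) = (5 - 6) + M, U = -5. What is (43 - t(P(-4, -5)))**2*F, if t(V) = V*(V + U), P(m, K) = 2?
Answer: 4802*I*sqrt(62) ≈ 37811.0*I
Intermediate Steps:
t(V) = V*(-5 + V) (t(V) = V*(V - 5) = V*(-5 + V))
S(M) = -1 + M
F = 2*I*sqrt(62) (F = sqrt(-234 + (-1 - 13)) = sqrt(-234 - 14) = sqrt(-248) = 2*I*sqrt(62) ≈ 15.748*I)
(43 - t(P(-4, -5)))**2*F = (43 - 2*(-5 + 2))**2*(2*I*sqrt(62)) = (43 - 2*(-3))**2*(2*I*sqrt(62)) = (43 - 1*(-6))**2*(2*I*sqrt(62)) = (43 + 6)**2*(2*I*sqrt(62)) = 49**2*(2*I*sqrt(62)) = 2401*(2*I*sqrt(62)) = 4802*I*sqrt(62)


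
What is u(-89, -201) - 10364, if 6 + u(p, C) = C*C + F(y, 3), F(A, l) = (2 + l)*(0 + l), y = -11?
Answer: 30046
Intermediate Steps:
F(A, l) = l*(2 + l) (F(A, l) = (2 + l)*l = l*(2 + l))
u(p, C) = 9 + C² (u(p, C) = -6 + (C*C + 3*(2 + 3)) = -6 + (C² + 3*5) = -6 + (C² + 15) = -6 + (15 + C²) = 9 + C²)
u(-89, -201) - 10364 = (9 + (-201)²) - 10364 = (9 + 40401) - 10364 = 40410 - 10364 = 30046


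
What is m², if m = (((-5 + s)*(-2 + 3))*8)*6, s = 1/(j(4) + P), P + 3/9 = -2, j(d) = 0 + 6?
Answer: 6230016/121 ≈ 51488.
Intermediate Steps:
j(d) = 6
P = -7/3 (P = -⅓ - 2 = -7/3 ≈ -2.3333)
s = 3/11 (s = 1/(6 - 7/3) = 1/(11/3) = 3/11 ≈ 0.27273)
m = -2496/11 (m = (((-5 + 3/11)*(-2 + 3))*8)*6 = (-52/11*1*8)*6 = -52/11*8*6 = -416/11*6 = -2496/11 ≈ -226.91)
m² = (-2496/11)² = 6230016/121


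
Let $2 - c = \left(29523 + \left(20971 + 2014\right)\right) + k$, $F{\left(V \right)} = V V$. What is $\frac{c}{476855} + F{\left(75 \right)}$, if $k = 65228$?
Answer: $\frac{2682191641}{476855} \approx 5624.8$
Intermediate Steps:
$F{\left(V \right)} = V^{2}$
$c = -117734$ ($c = 2 - \left(\left(29523 + \left(20971 + 2014\right)\right) + 65228\right) = 2 - \left(\left(29523 + 22985\right) + 65228\right) = 2 - \left(52508 + 65228\right) = 2 - 117736 = -117734$)
$\frac{c}{476855} + F{\left(75 \right)} = - \frac{117734}{476855} + 75^{2} = \left(-117734\right) \frac{1}{476855} + 5625 = - \frac{117734}{476855} + 5625 = \frac{2682191641}{476855}$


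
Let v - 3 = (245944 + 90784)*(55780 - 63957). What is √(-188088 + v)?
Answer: I*√2753612941 ≈ 52475.0*I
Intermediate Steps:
v = -2753424853 (v = 3 + (245944 + 90784)*(55780 - 63957) = 3 + 336728*(-8177) = 3 - 2753424856 = -2753424853)
√(-188088 + v) = √(-188088 - 2753424853) = √(-2753612941) = I*√2753612941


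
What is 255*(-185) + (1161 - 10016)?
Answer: -56030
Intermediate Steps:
255*(-185) + (1161 - 10016) = -47175 - 8855 = -56030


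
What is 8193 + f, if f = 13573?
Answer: 21766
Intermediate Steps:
8193 + f = 8193 + 13573 = 21766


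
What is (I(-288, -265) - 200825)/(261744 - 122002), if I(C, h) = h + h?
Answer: -201355/139742 ≈ -1.4409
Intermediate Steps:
I(C, h) = 2*h
(I(-288, -265) - 200825)/(261744 - 122002) = (2*(-265) - 200825)/(261744 - 122002) = (-530 - 200825)/139742 = -201355*1/139742 = -201355/139742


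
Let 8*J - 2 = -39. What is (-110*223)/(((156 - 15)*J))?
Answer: 196240/5217 ≈ 37.615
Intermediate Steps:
J = -37/8 (J = 1/4 + (1/8)*(-39) = 1/4 - 39/8 = -37/8 ≈ -4.6250)
(-110*223)/(((156 - 15)*J)) = (-110*223)/(((156 - 15)*(-37/8))) = -24530/(141*(-37/8)) = -24530/(-5217/8) = -24530*(-8/5217) = 196240/5217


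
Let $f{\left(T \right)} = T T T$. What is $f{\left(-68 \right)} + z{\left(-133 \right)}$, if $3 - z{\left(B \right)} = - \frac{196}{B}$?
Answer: $- \frac{5974179}{19} \approx -3.1443 \cdot 10^{5}$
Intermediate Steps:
$f{\left(T \right)} = T^{3}$ ($f{\left(T \right)} = T T^{2} = T^{3}$)
$z{\left(B \right)} = 3 + \frac{196}{B}$ ($z{\left(B \right)} = 3 - - \frac{196}{B} = 3 + \frac{196}{B}$)
$f{\left(-68 \right)} + z{\left(-133 \right)} = \left(-68\right)^{3} + \left(3 + \frac{196}{-133}\right) = -314432 + \left(3 + 196 \left(- \frac{1}{133}\right)\right) = -314432 + \left(3 - \frac{28}{19}\right) = -314432 + \frac{29}{19} = - \frac{5974179}{19}$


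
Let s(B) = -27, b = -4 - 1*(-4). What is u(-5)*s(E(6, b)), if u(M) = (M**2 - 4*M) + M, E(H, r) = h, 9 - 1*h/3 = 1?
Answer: -1080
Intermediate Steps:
b = 0 (b = -4 + 4 = 0)
h = 24 (h = 27 - 3*1 = 27 - 3 = 24)
E(H, r) = 24
u(M) = M**2 - 3*M
u(-5)*s(E(6, b)) = -5*(-3 - 5)*(-27) = -5*(-8)*(-27) = 40*(-27) = -1080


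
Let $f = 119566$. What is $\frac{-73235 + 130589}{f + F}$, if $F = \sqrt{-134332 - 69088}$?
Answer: $\frac{571465697}{1191352648} - \frac{9559 i \sqrt{50855}}{1191352648} \approx 0.47968 - 0.0018094 i$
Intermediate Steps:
$F = 2 i \sqrt{50855}$ ($F = \sqrt{-203420} = 2 i \sqrt{50855} \approx 451.02 i$)
$\frac{-73235 + 130589}{f + F} = \frac{-73235 + 130589}{119566 + 2 i \sqrt{50855}} = \frac{57354}{119566 + 2 i \sqrt{50855}}$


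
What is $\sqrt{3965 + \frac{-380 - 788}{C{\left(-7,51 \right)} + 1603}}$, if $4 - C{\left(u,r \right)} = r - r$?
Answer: $\frac{3 \sqrt{1137503701}}{1607} \approx 62.962$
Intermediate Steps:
$C{\left(u,r \right)} = 4$ ($C{\left(u,r \right)} = 4 - \left(r - r\right) = 4 - 0 = 4 + 0 = 4$)
$\sqrt{3965 + \frac{-380 - 788}{C{\left(-7,51 \right)} + 1603}} = \sqrt{3965 + \frac{-380 - 788}{4 + 1603}} = \sqrt{3965 - \frac{1168}{1607}} = \sqrt{\frac{6370587}{1607}} = \frac{3 \sqrt{1137503701}}{1607}$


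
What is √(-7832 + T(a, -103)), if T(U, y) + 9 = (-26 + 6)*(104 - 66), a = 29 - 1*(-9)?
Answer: I*√8601 ≈ 92.742*I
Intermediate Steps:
a = 38 (a = 29 + 9 = 38)
T(U, y) = -769 (T(U, y) = -9 + (-26 + 6)*(104 - 66) = -9 - 20*38 = -9 - 760 = -769)
√(-7832 + T(a, -103)) = √(-7832 - 769) = √(-8601) = I*√8601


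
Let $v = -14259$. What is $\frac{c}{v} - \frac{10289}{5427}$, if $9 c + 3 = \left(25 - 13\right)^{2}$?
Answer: $- \frac{48931958}{25794531} \approx -1.897$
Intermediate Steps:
$c = \frac{47}{3}$ ($c = - \frac{1}{3} + \frac{\left(25 - 13\right)^{2}}{9} = - \frac{1}{3} + \frac{12^{2}}{9} = - \frac{1}{3} + \frac{1}{9} \cdot 144 = - \frac{1}{3} + 16 = \frac{47}{3} \approx 15.667$)
$\frac{c}{v} - \frac{10289}{5427} = \frac{47}{3 \left(-14259\right)} - \frac{10289}{5427} = \frac{47}{3} \left(- \frac{1}{14259}\right) - \frac{10289}{5427} = - \frac{47}{42777} - \frac{10289}{5427} = - \frac{48931958}{25794531}$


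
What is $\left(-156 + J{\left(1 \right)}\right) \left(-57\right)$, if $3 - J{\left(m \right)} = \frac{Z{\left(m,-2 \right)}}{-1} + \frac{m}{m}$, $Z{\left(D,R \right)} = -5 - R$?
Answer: $8949$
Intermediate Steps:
$J{\left(m \right)} = -1$ ($J{\left(m \right)} = 3 - \left(\frac{-5 - -2}{-1} + \frac{m}{m}\right) = 3 - \left(\left(-5 + 2\right) \left(-1\right) + 1\right) = 3 - \left(\left(-3\right) \left(-1\right) + 1\right) = 3 - \left(3 + 1\right) = 3 - 4 = -1$)
$\left(-156 + J{\left(1 \right)}\right) \left(-57\right) = \left(-156 - 1\right) \left(-57\right) = \left(-157\right) \left(-57\right) = 8949$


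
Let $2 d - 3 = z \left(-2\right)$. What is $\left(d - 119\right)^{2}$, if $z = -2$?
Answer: $\frac{53361}{4} \approx 13340.0$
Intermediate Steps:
$d = \frac{7}{2}$ ($d = \frac{3}{2} + \frac{\left(-2\right) \left(-2\right)}{2} = \frac{3}{2} + \frac{1}{2} \cdot 4 = \frac{3}{2} + 2 = \frac{7}{2} \approx 3.5$)
$\left(d - 119\right)^{2} = \left(\frac{7}{2} - 119\right)^{2} = \left(- \frac{231}{2}\right)^{2} = \frac{53361}{4}$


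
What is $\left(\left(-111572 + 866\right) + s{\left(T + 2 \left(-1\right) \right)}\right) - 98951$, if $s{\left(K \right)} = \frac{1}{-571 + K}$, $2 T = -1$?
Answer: $- \frac{240476581}{1147} \approx -2.0966 \cdot 10^{5}$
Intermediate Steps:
$T = - \frac{1}{2}$ ($T = \frac{1}{2} \left(-1\right) = - \frac{1}{2} \approx -0.5$)
$\left(\left(-111572 + 866\right) + s{\left(T + 2 \left(-1\right) \right)}\right) - 98951 = \left(\left(-111572 + 866\right) + \frac{1}{-571 + \left(- \frac{1}{2} + 2 \left(-1\right)\right)}\right) - 98951 = \left(-110706 + \frac{1}{-571 - \frac{5}{2}}\right) - 98951 = \left(-110706 + \frac{1}{- \frac{1147}{2}}\right) - 98951 = \left(-110706 - \frac{2}{1147}\right) - 98951 = - \frac{126979784}{1147} - 98951 = - \frac{240476581}{1147}$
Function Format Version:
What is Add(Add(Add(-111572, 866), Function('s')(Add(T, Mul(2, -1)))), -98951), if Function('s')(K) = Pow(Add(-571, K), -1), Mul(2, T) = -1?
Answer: Rational(-240476581, 1147) ≈ -2.0966e+5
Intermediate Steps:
T = Rational(-1, 2) (T = Mul(Rational(1, 2), -1) = Rational(-1, 2) ≈ -0.50000)
Add(Add(Add(-111572, 866), Function('s')(Add(T, Mul(2, -1)))), -98951) = Add(Add(Add(-111572, 866), Pow(Add(-571, Add(Rational(-1, 2), Mul(2, -1))), -1)), -98951) = Add(Add(-110706, Pow(Add(-571, Add(Rational(-1, 2), -2)), -1)), -98951) = Add(Add(-110706, Pow(Add(-571, Rational(-5, 2)), -1)), -98951) = Add(Add(-110706, Pow(Rational(-1147, 2), -1)), -98951) = Add(Add(-110706, Rational(-2, 1147)), -98951) = Add(Rational(-126979784, 1147), -98951) = Rational(-240476581, 1147)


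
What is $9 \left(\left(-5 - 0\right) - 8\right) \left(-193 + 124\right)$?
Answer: $8073$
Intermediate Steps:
$9 \left(\left(-5 - 0\right) - 8\right) \left(-193 + 124\right) = 9 \left(\left(-5 + 0\right) - 8\right) \left(-69\right) = 9 \left(-5 - 8\right) \left(-69\right) = 9 \left(-13\right) \left(-69\right) = \left(-117\right) \left(-69\right) = 8073$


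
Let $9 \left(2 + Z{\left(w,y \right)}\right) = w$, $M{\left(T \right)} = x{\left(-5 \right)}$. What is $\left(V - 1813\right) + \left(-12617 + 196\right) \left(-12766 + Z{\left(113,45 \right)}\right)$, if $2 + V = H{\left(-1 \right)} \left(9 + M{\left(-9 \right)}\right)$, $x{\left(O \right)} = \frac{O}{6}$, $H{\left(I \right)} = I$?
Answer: $\frac{2851803941}{18} \approx 1.5843 \cdot 10^{8}$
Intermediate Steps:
$x{\left(O \right)} = \frac{O}{6}$ ($x{\left(O \right)} = O \frac{1}{6} = \frac{O}{6}$)
$M{\left(T \right)} = - \frac{5}{6}$ ($M{\left(T \right)} = \frac{1}{6} \left(-5\right) = - \frac{5}{6}$)
$Z{\left(w,y \right)} = -2 + \frac{w}{9}$
$V = - \frac{61}{6}$ ($V = -2 - \left(9 - \frac{5}{6}\right) = -2 - \frac{49}{6} = - \frac{61}{6} \approx -10.167$)
$\left(V - 1813\right) + \left(-12617 + 196\right) \left(-12766 + Z{\left(113,45 \right)}\right) = \left(- \frac{61}{6} - 1813\right) + \left(-12617 + 196\right) \left(-12766 + \left(-2 + \frac{1}{9} \cdot 113\right)\right) = - \frac{10939}{6} - 12421 \left(-12766 + \left(-2 + \frac{113}{9}\right)\right) = - \frac{10939}{6} - 12421 \left(-12766 + \frac{95}{9}\right) = - \frac{10939}{6} - - \frac{1425918379}{9} = - \frac{10939}{6} + \frac{1425918379}{9} = \frac{2851803941}{18}$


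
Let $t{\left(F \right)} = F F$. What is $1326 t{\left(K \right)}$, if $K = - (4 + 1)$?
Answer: $33150$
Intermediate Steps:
$K = -5$ ($K = \left(-1\right) 5 = -5$)
$t{\left(F \right)} = F^{2}$
$1326 t{\left(K \right)} = 1326 \left(-5\right)^{2} = 1326 \cdot 25 = 33150$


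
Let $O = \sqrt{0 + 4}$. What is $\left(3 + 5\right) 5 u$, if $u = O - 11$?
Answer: $-360$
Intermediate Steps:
$O = 2$ ($O = \sqrt{4} = 2$)
$u = -9$ ($u = 2 - 11 = -9$)
$\left(3 + 5\right) 5 u = \left(3 + 5\right) 5 \left(-9\right) = 8 \cdot 5 \left(-9\right) = 40 \left(-9\right) = -360$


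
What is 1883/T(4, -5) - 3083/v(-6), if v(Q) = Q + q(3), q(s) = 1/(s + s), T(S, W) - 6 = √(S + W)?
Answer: 1079856/1295 - 1883*I/37 ≈ 833.87 - 50.892*I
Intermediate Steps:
T(S, W) = 6 + √(S + W)
q(s) = 1/(2*s)
v(Q) = ⅙ + Q (v(Q) = Q + (½)/3 = Q + (½)*(⅓) = Q + ⅙ = ⅙ + Q)
1883/T(4, -5) - 3083/v(-6) = 1883/(6 + √(4 - 5)) - 3083/(⅙ - 6) = 1883/(6 + √(-1)) - 3083/(-35/6) = 1883/(6 + I) - 3083*(-6/35) = 1883*((6 - I)/37) + 18498/35 = 1883*(6 - I)/37 + 18498/35 = 18498/35 + 1883*(6 - I)/37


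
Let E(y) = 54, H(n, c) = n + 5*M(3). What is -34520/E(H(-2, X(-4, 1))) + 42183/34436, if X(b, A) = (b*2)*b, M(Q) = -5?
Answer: -593226419/929772 ≈ -638.03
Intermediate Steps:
X(b, A) = 2*b**2 (X(b, A) = (2*b)*b = 2*b**2)
H(n, c) = -25 + n (H(n, c) = n + 5*(-5) = n - 25 = -25 + n)
-34520/E(H(-2, X(-4, 1))) + 42183/34436 = -34520/54 + 42183/34436 = -34520*1/54 + 42183*(1/34436) = -17260/27 + 42183/34436 = -593226419/929772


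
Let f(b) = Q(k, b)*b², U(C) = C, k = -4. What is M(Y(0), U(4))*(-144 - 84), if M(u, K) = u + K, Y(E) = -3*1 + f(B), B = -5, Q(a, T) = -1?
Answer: 5472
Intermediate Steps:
f(b) = -b²
Y(E) = -28 (Y(E) = -3*1 - 1*(-5)² = -3 - 1*25 = -3 - 25 = -28)
M(u, K) = K + u
M(Y(0), U(4))*(-144 - 84) = (4 - 28)*(-144 - 84) = -24*(-228) = 5472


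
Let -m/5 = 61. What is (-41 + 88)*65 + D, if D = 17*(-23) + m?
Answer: 2359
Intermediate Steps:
m = -305 (m = -5*61 = -305)
D = -696 (D = 17*(-23) - 305 = -391 - 305 = -696)
(-41 + 88)*65 + D = (-41 + 88)*65 - 696 = 47*65 - 696 = 3055 - 696 = 2359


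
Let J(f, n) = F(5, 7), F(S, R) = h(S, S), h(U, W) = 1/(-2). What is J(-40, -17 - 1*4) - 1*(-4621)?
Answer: 9241/2 ≈ 4620.5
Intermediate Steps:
h(U, W) = -½
F(S, R) = -½
J(f, n) = -½
J(-40, -17 - 1*4) - 1*(-4621) = -½ - 1*(-4621) = -½ + 4621 = 9241/2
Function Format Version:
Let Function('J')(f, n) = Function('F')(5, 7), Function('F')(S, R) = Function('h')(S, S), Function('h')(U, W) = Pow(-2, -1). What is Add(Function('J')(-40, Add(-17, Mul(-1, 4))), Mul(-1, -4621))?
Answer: Rational(9241, 2) ≈ 4620.5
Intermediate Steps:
Function('h')(U, W) = Rational(-1, 2)
Function('F')(S, R) = Rational(-1, 2)
Function('J')(f, n) = Rational(-1, 2)
Add(Function('J')(-40, Add(-17, Mul(-1, 4))), Mul(-1, -4621)) = Add(Rational(-1, 2), Mul(-1, -4621)) = Add(Rational(-1, 2), 4621) = Rational(9241, 2)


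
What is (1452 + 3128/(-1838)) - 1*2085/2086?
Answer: 2778354749/1917034 ≈ 1449.3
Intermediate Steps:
(1452 + 3128/(-1838)) - 1*2085/2086 = (1452 + 3128*(-1/1838)) - 2085*1/2086 = (1452 - 1564/919) - 2085/2086 = 1332824/919 - 2085/2086 = 2778354749/1917034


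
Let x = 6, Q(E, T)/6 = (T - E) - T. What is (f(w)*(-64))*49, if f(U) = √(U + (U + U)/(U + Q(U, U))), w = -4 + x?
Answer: -6272*√10/5 ≈ -3966.8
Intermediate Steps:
Q(E, T) = -6*E (Q(E, T) = 6*((T - E) - T) = 6*(-E) = -6*E)
w = 2 (w = -4 + 6 = 2)
f(U) = √(-⅖ + U) (f(U) = √(U + (U + U)/(U - 6*U)) = √(U + (2*U)/((-5*U))) = √(U + (2*U)*(-1/(5*U))) = √(U - ⅖) = √(-⅖ + U))
(f(w)*(-64))*49 = ((√(-10 + 25*2)/5)*(-64))*49 = ((√(-10 + 50)/5)*(-64))*49 = ((√40/5)*(-64))*49 = (((2*√10)/5)*(-64))*49 = ((2*√10/5)*(-64))*49 = -128*√10/5*49 = -6272*√10/5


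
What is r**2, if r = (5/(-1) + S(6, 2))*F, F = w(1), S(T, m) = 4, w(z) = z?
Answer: 1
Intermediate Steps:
F = 1
r = -1 (r = (5/(-1) + 4)*1 = (5*(-1) + 4)*1 = (-5 + 4)*1 = -1*1 = -1)
r**2 = (-1)**2 = 1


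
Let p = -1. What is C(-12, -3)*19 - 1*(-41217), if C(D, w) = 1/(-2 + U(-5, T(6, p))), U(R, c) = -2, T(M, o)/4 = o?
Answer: 164849/4 ≈ 41212.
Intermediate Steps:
T(M, o) = 4*o
C(D, w) = -¼ (C(D, w) = 1/(-2 - 2) = 1/(-4) = -¼)
C(-12, -3)*19 - 1*(-41217) = -¼*19 - 1*(-41217) = -19/4 + 41217 = 164849/4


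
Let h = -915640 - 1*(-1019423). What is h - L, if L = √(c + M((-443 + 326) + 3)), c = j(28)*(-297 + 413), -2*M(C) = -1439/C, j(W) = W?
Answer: 103783 - √42128985/114 ≈ 1.0373e+5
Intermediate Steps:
M(C) = 1439/(2*C) (M(C) = -(-1439)/(2*C) = 1439/(2*C))
c = 3248 (c = 28*(-297 + 413) = 28*116 = 3248)
h = 103783 (h = -915640 + 1019423 = 103783)
L = √42128985/114 (L = √(3248 + 1439/(2*((-443 + 326) + 3))) = √(3248 + 1439/(2*(-117 + 3))) = √(3248 + (1439/2)/(-114)) = √(3248 + (1439/2)*(-1/114)) = √(3248 - 1439/228) = √(739105/228) = √42128985/114 ≈ 56.936)
h - L = 103783 - √42128985/114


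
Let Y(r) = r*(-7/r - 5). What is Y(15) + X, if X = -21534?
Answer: -21616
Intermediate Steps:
Y(r) = r*(-5 - 7/r)
Y(15) + X = (-7 - 5*15) - 21534 = (-7 - 75) - 21534 = -82 - 21534 = -21616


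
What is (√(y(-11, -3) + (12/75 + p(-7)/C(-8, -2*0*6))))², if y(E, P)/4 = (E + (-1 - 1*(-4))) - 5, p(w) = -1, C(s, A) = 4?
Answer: -5209/100 ≈ -52.090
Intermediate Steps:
y(E, P) = -8 + 4*E (y(E, P) = 4*((E + (-1 - 1*(-4))) - 5) = 4*((E + (-1 + 4)) - 5) = 4*((E + 3) - 5) = 4*((3 + E) - 5) = 4*(-2 + E) = -8 + 4*E)
(√(y(-11, -3) + (12/75 + p(-7)/C(-8, -2*0*6))))² = (√((-8 + 4*(-11)) + (12/75 - 1/4)))² = (√((-8 - 44) + (12*(1/75) - 1*¼)))² = (√(-52 + (4/25 - ¼)))² = (√(-52 - 9/100))² = (√(-5209/100))² = (I*√5209/10)² = -5209/100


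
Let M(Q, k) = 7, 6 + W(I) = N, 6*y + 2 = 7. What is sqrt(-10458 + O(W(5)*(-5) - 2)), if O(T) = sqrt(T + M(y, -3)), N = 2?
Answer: I*sqrt(10453) ≈ 102.24*I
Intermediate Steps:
y = 5/6 (y = -1/3 + (1/6)*7 = -1/3 + 7/6 = 5/6 ≈ 0.83333)
W(I) = -4 (W(I) = -6 + 2 = -4)
O(T) = sqrt(7 + T) (O(T) = sqrt(T + 7) = sqrt(7 + T))
sqrt(-10458 + O(W(5)*(-5) - 2)) = sqrt(-10458 + sqrt(7 + (-4*(-5) - 2))) = sqrt(-10458 + sqrt(7 + (20 - 2))) = sqrt(-10458 + sqrt(7 + 18)) = sqrt(-10458 + sqrt(25)) = sqrt(-10458 + 5) = sqrt(-10453) = I*sqrt(10453)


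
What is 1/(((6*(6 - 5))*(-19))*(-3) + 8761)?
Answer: 1/9103 ≈ 0.00010985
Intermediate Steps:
1/(((6*(6 - 5))*(-19))*(-3) + 8761) = 1/(((6*1)*(-19))*(-3) + 8761) = 1/((6*(-19))*(-3) + 8761) = 1/(-114*(-3) + 8761) = 1/(342 + 8761) = 1/9103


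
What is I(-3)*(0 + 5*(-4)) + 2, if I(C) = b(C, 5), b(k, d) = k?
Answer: 62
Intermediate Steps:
I(C) = C
I(-3)*(0 + 5*(-4)) + 2 = -3*(0 + 5*(-4)) + 2 = -3*(0 - 20) + 2 = -3*(-20) + 2 = 60 + 2 = 62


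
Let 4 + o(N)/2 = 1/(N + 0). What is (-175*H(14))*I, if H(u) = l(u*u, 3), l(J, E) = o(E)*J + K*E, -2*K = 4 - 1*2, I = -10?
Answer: -7561750/3 ≈ -2.5206e+6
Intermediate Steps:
o(N) = -8 + 2/N (o(N) = -8 + 2/(N + 0) = -8 + 2/N)
K = -1 (K = -(4 - 1*2)/2 = -(4 - 2)/2 = -½*2 = -1)
l(J, E) = -E + J*(-8 + 2/E) (l(J, E) = (-8 + 2/E)*J - E = J*(-8 + 2/E) - E = -E + J*(-8 + 2/E))
H(u) = -3 - 22*u²/3 (H(u) = -1*3 - 8*u*u + 2*(u*u)/3 = -3 - 8*u² + 2*u²*(⅓) = -3 - 8*u² + 2*u²/3 = -3 - 22*u²/3)
(-175*H(14))*I = -175*(-3 - 22/3*14²)*(-10) = -175*(-3 - 22/3*196)*(-10) = -175*(-3 - 4312/3)*(-10) = -175*(-4321/3)*(-10) = (756175/3)*(-10) = -7561750/3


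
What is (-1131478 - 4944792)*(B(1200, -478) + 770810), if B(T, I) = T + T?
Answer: -4698232726700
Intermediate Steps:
B(T, I) = 2*T
(-1131478 - 4944792)*(B(1200, -478) + 770810) = (-1131478 - 4944792)*(2*1200 + 770810) = -6076270*(2400 + 770810) = -6076270*773210 = -4698232726700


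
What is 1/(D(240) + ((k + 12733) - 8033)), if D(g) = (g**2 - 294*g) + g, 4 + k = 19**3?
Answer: -1/1165 ≈ -0.00085837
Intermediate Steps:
k = 6855 (k = -4 + 19**3 = -4 + 6859 = 6855)
D(g) = g**2 - 293*g
1/(D(240) + ((k + 12733) - 8033)) = 1/(240*(-293 + 240) + ((6855 + 12733) - 8033)) = 1/(240*(-53) + (19588 - 8033)) = 1/(-12720 + 11555) = 1/(-1165) = -1/1165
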